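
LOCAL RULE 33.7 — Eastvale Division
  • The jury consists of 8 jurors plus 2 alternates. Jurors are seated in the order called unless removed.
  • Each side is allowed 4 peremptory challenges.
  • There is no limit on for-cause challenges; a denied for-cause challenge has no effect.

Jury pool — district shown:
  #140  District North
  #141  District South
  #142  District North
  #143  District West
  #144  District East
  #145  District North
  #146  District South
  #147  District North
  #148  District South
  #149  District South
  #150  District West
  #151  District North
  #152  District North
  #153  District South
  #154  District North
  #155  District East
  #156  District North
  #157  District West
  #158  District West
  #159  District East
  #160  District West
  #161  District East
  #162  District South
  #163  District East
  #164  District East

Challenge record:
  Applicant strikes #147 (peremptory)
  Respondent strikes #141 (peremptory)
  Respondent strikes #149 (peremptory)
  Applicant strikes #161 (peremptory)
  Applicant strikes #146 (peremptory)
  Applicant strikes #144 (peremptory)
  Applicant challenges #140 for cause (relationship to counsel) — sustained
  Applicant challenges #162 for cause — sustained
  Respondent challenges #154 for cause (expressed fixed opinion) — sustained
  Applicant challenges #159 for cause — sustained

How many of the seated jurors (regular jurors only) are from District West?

Removed: #140, #141, #144, #146, #147, #149, #154, #159, #161, #162.
Seated jurors 1–8: #142, #143, #145, #148, #150, #151, #152, #153 (alternates #155, #156 not counted).
Of those, in District West: #143, #150 → 2.

2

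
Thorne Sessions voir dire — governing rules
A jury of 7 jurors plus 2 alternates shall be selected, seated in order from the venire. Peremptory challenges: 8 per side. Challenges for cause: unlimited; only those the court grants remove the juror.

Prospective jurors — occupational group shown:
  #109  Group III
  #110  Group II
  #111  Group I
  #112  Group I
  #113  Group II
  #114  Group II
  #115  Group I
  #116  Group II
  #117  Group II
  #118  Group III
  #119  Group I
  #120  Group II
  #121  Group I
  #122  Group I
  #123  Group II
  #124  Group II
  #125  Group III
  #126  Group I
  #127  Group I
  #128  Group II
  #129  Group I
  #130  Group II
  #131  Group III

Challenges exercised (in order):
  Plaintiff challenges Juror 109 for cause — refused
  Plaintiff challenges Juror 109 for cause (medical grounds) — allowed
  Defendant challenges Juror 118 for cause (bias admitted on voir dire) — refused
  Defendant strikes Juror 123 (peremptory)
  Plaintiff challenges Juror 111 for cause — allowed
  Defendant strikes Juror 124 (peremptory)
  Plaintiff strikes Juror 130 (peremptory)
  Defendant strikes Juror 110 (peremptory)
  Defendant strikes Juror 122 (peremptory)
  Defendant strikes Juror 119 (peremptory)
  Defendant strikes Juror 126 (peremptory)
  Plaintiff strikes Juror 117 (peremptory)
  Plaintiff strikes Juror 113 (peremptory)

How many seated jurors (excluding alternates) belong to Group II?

Removed: #109, #110, #111, #113, #117, #119, #122, #123, #124, #126, #130.
Seated jurors 1–7: #112, #114, #115, #116, #118, #120, #121 (alternates #125, #127 not counted).
Of those, in Group II: #114, #116, #120 → 3.

3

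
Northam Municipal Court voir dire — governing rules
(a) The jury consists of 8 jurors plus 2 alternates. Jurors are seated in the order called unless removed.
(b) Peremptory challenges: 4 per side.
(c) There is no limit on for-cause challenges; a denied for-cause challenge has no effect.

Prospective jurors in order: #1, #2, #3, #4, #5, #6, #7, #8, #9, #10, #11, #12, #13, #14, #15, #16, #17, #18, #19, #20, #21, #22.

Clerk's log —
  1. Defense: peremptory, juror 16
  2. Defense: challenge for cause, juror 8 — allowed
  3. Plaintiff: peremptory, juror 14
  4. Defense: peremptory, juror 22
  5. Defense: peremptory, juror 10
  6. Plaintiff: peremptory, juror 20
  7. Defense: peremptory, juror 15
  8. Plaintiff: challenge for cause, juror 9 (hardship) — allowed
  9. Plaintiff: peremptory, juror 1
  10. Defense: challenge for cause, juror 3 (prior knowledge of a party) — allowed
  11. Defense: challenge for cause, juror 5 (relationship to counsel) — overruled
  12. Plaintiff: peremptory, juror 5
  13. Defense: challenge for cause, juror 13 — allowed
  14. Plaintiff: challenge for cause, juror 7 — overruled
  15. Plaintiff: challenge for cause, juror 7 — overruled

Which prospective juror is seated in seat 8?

Removed: #1, #3, #5, #8, #9, #10, #13, #14, #15, #16, #20, #22. (#7 stays — for-cause denied.)
Seating in order: seats 1–8 → #2, #4, #6, #7, #11, #12, #17, #18; alternates → #19, #21.
So seat 8 is #18.

18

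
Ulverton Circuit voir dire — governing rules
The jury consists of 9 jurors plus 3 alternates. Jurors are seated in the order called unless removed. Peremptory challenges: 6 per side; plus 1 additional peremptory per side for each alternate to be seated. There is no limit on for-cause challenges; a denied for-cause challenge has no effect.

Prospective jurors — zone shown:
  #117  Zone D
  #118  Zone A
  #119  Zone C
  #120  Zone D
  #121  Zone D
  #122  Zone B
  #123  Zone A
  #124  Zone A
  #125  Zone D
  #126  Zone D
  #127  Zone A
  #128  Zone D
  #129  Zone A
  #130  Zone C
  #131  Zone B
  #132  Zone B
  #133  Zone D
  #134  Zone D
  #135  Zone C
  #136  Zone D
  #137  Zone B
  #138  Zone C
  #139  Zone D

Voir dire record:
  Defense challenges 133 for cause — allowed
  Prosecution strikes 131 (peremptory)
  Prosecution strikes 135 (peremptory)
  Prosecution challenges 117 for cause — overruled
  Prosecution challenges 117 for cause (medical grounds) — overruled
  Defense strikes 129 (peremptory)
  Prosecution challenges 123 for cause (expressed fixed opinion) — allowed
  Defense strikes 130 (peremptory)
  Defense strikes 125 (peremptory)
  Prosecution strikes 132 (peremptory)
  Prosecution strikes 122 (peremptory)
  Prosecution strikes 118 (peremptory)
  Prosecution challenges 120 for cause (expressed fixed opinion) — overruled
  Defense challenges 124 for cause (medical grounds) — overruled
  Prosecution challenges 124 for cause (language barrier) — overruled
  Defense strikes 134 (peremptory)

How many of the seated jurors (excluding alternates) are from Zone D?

6

Removed: #118, #122, #123, #125, #129, #130, #131, #132, #133, #134, #135.
Seated jurors 1–9: #117, #119, #120, #121, #124, #126, #127, #128, #136 (alternates #137, #138, #139 not counted).
Of those, in Zone D: #117, #120, #121, #126, #128, #136 → 6.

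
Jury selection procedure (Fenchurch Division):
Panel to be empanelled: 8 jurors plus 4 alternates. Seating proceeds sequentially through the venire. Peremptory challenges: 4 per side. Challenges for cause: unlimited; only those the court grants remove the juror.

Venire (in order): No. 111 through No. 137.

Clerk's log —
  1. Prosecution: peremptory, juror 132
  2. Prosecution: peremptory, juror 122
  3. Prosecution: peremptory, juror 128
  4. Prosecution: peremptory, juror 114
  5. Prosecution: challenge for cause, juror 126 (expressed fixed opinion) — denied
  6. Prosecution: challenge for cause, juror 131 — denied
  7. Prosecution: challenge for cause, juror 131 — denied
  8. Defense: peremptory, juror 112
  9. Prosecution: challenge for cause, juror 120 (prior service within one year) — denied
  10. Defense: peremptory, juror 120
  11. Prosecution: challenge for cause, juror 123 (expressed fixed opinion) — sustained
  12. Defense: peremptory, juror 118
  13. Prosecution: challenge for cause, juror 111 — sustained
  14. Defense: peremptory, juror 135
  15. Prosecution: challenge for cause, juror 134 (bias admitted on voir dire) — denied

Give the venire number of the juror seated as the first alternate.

Removed: #111, #112, #114, #118, #120, #122, #123, #128, #132, #135. (#126, #131, #134 stay — for-cause denied.)
Filling seats in venire order through position 9: #113, #115, #116, #117, #119, #121, #124, #125, #126.
So alternate 1 is #126.

126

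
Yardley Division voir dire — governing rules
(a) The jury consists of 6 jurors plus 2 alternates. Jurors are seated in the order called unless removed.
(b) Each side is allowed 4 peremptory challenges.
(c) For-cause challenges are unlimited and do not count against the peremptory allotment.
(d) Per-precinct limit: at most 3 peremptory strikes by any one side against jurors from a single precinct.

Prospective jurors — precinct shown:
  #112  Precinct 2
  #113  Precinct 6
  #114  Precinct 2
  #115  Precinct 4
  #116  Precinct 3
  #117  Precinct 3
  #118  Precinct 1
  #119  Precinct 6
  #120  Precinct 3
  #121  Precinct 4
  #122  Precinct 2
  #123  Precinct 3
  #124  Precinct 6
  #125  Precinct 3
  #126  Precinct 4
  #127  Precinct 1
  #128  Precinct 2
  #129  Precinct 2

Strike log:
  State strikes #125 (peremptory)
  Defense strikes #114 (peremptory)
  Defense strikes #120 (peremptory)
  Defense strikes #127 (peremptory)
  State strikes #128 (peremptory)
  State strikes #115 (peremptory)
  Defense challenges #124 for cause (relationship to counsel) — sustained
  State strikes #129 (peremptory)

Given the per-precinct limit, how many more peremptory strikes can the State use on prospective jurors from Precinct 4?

0

State peremptories so far: #125, #128, #115, #129 — 4 of 4 used, 0 left overall.
Against Precinct 4: #115 — 1 used; per-precinct cap 3 leaves 2.
Binding limit: min(0, 2) = 0.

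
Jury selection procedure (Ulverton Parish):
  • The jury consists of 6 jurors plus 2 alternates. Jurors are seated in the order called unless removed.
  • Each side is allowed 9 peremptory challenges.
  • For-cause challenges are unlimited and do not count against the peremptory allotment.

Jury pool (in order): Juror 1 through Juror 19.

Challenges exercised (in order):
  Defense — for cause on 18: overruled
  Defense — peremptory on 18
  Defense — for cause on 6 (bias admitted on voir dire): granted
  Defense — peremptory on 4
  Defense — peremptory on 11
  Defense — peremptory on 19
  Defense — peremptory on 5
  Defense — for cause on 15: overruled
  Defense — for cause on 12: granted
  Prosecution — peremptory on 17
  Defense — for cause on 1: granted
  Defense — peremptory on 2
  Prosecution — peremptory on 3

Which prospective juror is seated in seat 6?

14

Removed: #1, #2, #3, #4, #5, #6, #11, #12, #17, #18, #19. (#15 stays — for-cause denied.)
Seating in order: seats 1–6 → #7, #8, #9, #10, #13, #14; alternates → #15, #16.
So seat 6 is #14.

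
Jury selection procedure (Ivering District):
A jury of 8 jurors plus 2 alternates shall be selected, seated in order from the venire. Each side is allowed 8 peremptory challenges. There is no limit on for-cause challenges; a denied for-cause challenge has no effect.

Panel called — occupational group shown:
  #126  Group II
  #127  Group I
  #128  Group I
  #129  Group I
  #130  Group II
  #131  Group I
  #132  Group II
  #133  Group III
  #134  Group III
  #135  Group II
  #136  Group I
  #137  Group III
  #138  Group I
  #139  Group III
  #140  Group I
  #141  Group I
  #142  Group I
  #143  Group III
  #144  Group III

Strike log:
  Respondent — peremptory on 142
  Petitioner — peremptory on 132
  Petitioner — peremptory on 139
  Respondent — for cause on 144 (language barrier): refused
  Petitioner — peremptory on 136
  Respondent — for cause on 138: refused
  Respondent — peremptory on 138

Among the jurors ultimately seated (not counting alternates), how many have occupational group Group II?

2

Removed: #132, #136, #138, #139, #142.
Seated jurors 1–8: #126, #127, #128, #129, #130, #131, #133, #134 (alternates #135, #137 not counted).
Of those, in Group II: #126, #130 → 2.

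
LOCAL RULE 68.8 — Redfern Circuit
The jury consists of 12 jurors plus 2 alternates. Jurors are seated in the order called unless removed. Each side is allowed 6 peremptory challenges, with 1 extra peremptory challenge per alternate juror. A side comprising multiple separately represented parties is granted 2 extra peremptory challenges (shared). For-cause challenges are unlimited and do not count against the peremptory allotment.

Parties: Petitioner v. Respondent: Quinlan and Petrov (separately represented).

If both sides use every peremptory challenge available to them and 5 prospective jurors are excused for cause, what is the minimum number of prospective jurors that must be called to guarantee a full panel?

Seats to fill: 12 + 2 alternates = 14.
Peremptories — Petitioner: 6 + 1×2 = 8; Respondent: 6 + 1×2 + 2 = 10; total 18.
For-cause removals: 5.
Minimum venire: 14 + 18 + 5 = 37.

37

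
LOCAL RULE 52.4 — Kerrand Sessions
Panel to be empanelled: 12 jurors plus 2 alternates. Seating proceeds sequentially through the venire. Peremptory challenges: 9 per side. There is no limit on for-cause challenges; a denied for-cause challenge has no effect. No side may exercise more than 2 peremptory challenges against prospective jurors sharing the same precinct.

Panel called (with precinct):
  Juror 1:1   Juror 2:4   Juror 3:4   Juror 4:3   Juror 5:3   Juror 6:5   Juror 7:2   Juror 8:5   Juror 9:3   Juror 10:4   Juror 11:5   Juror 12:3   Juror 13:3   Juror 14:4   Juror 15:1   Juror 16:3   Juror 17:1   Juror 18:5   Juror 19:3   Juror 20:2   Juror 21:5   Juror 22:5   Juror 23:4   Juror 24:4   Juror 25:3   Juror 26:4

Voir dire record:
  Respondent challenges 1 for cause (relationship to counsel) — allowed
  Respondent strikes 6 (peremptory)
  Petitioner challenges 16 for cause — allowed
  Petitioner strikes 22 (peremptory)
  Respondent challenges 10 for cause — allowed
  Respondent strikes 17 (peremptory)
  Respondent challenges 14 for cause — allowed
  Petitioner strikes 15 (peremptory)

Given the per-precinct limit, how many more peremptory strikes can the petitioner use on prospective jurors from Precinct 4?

2

Petitioner peremptories so far: #22, #15 — 2 of 9 used, 7 left overall.
Against Precinct 4: none yet — per-precinct cap 2 leaves 2.
Binding limit: min(7, 2) = 2.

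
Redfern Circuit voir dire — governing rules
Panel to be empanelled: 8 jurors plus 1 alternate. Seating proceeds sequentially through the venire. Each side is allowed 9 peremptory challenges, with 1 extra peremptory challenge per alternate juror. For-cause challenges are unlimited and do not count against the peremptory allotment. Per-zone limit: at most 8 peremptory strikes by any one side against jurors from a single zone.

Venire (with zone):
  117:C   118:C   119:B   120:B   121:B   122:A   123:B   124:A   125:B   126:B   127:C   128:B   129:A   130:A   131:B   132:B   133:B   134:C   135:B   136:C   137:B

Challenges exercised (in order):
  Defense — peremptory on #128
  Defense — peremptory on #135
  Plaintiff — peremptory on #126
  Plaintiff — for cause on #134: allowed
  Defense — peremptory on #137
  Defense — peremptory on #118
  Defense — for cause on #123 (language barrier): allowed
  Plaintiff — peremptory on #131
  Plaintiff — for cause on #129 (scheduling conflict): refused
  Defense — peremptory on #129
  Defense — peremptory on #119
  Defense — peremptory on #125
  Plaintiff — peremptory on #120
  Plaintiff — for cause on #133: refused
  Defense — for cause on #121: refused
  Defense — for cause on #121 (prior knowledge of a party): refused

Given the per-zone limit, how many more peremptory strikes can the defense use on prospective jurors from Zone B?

Defense peremptories so far: #128, #135, #137, #118, #129, #119, #125 — 7 of 10 used, 3 left overall.
Against Zone B: #128, #135, #137, #119, #125 — 5 used; per-zone cap 8 leaves 3.
Binding limit: min(3, 3) = 3.

3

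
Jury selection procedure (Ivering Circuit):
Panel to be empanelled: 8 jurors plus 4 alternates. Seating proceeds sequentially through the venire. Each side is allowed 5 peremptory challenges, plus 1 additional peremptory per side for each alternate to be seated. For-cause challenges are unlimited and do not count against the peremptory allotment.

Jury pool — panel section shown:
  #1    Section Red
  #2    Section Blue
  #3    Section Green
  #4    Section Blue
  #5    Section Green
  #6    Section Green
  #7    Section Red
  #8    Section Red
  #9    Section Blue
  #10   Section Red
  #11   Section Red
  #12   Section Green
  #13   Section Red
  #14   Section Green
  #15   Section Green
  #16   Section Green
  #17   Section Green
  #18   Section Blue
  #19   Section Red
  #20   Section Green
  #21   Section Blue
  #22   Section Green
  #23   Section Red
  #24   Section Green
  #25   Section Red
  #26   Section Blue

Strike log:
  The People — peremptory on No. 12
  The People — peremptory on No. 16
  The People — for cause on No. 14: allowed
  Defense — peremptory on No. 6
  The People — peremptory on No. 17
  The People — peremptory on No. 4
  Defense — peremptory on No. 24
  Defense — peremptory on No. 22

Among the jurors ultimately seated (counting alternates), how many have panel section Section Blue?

Removed: #4, #6, #12, #14, #16, #17, #22, #24.
Seated (12 incl. alternates): #1, #2, #3, #5, #7, #8, #9, #10, #11, #13, #15, #18.
Of those, in Section Blue: #2, #9, #18 → 3.

3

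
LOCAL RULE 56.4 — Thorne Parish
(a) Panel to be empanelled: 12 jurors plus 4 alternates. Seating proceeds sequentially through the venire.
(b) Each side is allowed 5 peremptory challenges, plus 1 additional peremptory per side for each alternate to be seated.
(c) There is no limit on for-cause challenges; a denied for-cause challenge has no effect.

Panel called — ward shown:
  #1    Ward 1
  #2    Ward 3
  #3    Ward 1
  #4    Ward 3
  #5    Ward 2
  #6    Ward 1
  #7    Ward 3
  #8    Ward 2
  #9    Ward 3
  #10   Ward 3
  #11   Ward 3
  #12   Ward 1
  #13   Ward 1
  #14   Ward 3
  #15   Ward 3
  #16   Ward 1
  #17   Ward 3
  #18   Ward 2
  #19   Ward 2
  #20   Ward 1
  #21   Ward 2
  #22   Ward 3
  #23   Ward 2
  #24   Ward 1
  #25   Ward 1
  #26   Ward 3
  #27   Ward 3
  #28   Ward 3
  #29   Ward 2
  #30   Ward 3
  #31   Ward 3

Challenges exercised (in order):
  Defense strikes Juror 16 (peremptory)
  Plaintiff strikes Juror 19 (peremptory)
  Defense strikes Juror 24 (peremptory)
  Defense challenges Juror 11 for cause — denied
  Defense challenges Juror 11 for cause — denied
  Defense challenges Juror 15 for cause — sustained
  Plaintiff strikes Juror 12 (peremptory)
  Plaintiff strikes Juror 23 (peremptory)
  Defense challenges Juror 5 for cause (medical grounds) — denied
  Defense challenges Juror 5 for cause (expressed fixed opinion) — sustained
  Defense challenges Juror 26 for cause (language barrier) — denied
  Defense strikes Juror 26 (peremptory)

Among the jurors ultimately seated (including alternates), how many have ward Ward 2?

Removed: #5, #12, #15, #16, #19, #23, #24, #26.
Seated (16 incl. alternates): #1, #2, #3, #4, #6, #7, #8, #9, #10, #11, #13, #14, #17, #18, #20, #21.
Of those, in Ward 2: #8, #18, #21 → 3.

3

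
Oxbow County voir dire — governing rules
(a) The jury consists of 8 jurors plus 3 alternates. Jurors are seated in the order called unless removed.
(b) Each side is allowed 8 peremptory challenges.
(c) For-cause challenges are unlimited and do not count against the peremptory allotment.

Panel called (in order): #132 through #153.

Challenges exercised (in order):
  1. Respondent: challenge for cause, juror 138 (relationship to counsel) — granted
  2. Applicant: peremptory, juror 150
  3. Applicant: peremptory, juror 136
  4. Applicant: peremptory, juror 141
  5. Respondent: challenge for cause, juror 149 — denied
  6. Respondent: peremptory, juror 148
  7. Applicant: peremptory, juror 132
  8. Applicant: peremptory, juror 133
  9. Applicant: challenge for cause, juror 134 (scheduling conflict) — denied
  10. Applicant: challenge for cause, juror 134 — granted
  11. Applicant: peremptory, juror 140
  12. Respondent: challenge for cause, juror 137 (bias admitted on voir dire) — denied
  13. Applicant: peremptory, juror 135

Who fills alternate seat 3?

Removed: #132, #133, #134, #135, #136, #138, #140, #141, #148, #150. (#137, #149 stay — for-cause denied.)
Filling seats in venire order through position 11: #137, #139, #142, #143, #144, #145, #146, #147, #149, #151, #152.
So alternate 3 is #152.

152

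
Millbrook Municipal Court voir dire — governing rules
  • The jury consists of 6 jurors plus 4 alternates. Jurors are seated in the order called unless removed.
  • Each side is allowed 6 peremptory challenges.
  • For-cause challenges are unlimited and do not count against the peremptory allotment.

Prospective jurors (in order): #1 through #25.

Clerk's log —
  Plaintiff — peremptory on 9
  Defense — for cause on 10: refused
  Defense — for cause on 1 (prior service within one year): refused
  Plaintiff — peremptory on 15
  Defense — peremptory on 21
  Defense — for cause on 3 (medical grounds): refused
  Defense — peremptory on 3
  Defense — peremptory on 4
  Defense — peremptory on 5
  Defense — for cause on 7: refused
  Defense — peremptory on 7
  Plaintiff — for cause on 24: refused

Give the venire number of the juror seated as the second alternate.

Removed: #3, #4, #5, #7, #9, #15, #21. (#1, #10, #24 stay — for-cause denied.)
Seating in order: seats 1–6 → #1, #2, #6, #8, #10, #11; alternates → #12, #13, #14, #16.
So alternate 2 is #13.

13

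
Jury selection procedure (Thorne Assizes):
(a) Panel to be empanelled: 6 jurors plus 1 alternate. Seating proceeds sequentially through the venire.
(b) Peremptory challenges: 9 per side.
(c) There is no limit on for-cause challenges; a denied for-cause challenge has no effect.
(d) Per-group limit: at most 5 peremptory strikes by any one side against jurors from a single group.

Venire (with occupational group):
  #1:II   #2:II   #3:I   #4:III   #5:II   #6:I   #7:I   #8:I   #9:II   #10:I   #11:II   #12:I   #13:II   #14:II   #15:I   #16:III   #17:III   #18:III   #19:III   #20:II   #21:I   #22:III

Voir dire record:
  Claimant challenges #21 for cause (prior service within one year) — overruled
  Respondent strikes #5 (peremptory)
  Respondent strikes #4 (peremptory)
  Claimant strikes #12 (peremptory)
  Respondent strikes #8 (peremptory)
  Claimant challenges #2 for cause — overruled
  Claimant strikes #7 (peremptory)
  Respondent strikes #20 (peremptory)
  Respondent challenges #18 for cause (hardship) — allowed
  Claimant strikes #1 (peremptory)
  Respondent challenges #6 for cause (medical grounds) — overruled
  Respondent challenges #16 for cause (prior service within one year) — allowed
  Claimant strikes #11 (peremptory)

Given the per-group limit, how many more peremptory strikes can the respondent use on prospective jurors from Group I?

4

Respondent peremptories so far: #5, #4, #8, #20 — 4 of 9 used, 5 left overall.
Against Group I: #8 — 1 used; per-group cap 5 leaves 4.
Binding limit: min(5, 4) = 4.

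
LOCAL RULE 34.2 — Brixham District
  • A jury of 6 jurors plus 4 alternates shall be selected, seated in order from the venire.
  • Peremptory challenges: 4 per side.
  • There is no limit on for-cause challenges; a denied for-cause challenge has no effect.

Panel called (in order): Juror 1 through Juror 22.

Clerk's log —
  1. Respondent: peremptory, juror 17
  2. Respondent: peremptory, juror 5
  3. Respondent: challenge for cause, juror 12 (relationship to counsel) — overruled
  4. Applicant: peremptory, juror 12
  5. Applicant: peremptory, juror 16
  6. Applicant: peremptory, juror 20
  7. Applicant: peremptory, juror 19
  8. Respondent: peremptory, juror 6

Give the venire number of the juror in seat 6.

8

Removed: #5, #6, #12, #16, #17, #19, #20.
Seating in order: seats 1–6 → #1, #2, #3, #4, #7, #8; alternates → #9, #10, #11, #13.
So seat 6 is #8.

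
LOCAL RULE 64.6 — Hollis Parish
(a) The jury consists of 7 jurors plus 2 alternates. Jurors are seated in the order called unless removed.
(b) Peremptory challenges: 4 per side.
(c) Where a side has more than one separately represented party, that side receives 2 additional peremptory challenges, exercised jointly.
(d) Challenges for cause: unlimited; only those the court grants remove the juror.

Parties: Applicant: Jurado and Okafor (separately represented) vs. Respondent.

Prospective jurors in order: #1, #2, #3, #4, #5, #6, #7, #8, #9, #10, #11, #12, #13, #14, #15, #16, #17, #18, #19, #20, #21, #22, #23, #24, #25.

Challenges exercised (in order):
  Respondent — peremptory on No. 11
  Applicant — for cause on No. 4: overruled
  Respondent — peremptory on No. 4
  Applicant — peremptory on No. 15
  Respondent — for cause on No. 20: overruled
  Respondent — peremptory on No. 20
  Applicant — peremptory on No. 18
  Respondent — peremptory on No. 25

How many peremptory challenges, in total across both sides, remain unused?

Applicant allotment: 4 base + 2 multi-party = 6. Respondent allotment: 4.
Applicant peremptories used: #15, #18 — 2 (the for-cause on #4 doesn't count).
Respondent peremptories used: #11, #4, #20, #25 — 4 (the for-cause on #20 doesn't count).
Remaining: (6 − 2) + (4 − 4) = 4.

4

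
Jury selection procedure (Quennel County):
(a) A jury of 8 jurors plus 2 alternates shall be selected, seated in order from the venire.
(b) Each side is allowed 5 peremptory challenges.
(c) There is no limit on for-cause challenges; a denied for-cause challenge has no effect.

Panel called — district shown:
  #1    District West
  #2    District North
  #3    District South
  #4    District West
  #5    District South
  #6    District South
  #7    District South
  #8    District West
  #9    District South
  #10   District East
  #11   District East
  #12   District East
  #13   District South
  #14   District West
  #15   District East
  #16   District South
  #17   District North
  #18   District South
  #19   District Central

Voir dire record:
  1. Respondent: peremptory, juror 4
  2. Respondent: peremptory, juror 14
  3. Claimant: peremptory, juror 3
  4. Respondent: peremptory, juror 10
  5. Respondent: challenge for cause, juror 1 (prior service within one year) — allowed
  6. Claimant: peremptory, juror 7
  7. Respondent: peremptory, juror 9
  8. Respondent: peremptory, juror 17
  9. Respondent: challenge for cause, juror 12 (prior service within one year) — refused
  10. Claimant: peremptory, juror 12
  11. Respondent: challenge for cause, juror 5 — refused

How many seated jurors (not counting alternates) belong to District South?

4

Removed: #1, #3, #4, #7, #9, #10, #12, #14, #17.
Seated jurors 1–8: #2, #5, #6, #8, #11, #13, #15, #16 (alternates #18, #19 not counted).
Of those, in District South: #5, #6, #13, #16 → 4.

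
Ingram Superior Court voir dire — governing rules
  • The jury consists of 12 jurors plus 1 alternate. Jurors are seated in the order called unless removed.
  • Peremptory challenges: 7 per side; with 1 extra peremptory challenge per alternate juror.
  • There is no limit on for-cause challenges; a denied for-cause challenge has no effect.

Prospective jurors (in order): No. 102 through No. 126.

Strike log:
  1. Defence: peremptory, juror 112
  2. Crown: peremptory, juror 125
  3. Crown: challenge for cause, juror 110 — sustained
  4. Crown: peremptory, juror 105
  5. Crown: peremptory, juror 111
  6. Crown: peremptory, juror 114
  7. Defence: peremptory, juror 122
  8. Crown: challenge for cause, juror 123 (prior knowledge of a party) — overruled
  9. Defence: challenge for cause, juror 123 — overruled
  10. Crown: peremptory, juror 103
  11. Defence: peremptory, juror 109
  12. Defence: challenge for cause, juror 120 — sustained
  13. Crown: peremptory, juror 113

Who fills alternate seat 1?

Removed: #103, #105, #109, #110, #111, #112, #113, #114, #120, #122, #125. (#123 stays — for-cause denied.)
Filling seats in venire order through position 13: #102, #104, #106, #107, #108, #115, #116, #117, #118, #119, #121, #123, #124.
So alternate 1 is #124.

124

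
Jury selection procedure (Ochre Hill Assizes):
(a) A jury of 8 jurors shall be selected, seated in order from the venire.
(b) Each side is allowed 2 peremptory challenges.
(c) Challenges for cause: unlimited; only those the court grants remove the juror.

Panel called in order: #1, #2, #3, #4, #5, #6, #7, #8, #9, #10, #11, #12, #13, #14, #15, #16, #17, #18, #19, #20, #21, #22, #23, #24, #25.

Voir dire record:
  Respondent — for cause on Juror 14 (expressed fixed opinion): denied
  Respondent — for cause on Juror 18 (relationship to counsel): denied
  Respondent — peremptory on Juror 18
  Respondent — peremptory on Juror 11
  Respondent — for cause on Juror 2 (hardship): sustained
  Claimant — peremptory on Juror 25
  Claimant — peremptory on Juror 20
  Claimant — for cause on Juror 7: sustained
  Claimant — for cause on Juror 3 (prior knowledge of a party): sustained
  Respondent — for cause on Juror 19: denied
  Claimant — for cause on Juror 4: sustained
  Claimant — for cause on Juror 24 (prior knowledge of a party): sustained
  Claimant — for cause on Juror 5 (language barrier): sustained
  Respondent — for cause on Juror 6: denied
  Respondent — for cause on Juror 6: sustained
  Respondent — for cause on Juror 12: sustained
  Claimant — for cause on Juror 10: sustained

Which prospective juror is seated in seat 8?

Removed: #2, #3, #4, #5, #6, #7, #10, #11, #12, #18, #20, #24, #25. (#14, #19 stay — for-cause denied.)
Filling seats in venire order through position 8: #1, #8, #9, #13, #14, #15, #16, #17.
So seat 8 is #17.

17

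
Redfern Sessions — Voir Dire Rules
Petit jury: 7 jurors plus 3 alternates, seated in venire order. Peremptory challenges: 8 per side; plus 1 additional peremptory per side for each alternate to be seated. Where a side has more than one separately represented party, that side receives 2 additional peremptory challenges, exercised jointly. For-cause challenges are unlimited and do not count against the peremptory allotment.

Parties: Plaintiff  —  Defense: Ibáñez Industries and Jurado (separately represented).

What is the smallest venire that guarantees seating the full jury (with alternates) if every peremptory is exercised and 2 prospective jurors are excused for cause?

36

Seats to fill: 7 + 3 alternates = 10.
Peremptories — Plaintiff: 8 + 1×3 = 11; Defense: 8 + 1×3 + 2 = 13; total 24.
For-cause removals: 2.
Minimum venire: 10 + 24 + 2 = 36.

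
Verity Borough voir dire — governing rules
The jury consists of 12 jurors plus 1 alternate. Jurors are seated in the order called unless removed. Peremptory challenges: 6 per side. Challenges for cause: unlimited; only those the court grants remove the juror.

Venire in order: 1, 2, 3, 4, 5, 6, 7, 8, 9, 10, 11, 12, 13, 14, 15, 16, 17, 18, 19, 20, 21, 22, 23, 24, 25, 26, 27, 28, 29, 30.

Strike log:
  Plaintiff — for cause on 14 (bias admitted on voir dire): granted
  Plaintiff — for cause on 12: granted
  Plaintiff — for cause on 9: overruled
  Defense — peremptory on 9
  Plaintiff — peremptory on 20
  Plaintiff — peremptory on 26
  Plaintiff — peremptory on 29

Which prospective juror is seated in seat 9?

Removed: #9, #12, #14, #20, #26, #29.
Filling seats in venire order through position 9: #1, #2, #3, #4, #5, #6, #7, #8, #10.
So seat 9 is #10.

10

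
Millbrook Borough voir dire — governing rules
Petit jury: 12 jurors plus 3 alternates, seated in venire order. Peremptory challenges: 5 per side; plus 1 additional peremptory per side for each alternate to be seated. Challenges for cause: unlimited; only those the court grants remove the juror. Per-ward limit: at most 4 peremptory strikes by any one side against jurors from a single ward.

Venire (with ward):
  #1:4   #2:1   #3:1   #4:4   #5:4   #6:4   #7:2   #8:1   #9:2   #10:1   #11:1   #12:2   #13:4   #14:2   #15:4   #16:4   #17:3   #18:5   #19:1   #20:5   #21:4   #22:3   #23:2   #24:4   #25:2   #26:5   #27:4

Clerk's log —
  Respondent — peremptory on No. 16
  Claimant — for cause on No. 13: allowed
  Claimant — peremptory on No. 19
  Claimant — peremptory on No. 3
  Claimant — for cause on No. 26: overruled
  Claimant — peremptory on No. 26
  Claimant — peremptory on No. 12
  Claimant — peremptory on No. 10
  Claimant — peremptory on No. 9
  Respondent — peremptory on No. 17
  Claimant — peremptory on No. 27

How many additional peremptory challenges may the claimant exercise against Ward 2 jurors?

1

Claimant peremptories so far: #19, #3, #26, #12, #10, #9, #27 — 7 of 8 used, 1 left overall.
Against Ward 2: #12, #9 — 2 used; per-ward cap 4 leaves 2.
Binding limit: min(1, 2) = 1.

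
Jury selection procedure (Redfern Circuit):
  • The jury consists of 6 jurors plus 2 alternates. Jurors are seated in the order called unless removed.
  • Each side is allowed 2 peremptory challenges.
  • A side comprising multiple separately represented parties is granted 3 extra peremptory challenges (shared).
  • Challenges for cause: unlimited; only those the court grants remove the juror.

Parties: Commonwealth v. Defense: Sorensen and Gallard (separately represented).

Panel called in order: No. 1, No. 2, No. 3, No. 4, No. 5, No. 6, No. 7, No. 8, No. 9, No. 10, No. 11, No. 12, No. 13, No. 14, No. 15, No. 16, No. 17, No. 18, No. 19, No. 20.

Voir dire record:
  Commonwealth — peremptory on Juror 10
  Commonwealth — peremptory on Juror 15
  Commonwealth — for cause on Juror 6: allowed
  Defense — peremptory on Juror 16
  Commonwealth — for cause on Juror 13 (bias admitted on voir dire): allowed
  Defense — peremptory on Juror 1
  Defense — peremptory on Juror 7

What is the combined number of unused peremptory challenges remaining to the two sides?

2

Commonwealth allotment: 2. Defense allotment: 2 base + 3 multi-party = 5.
Commonwealth peremptories used: #10, #15 — 2 (for-cause on #6, #13 don't count).
Defense peremptories used: #16, #1, #7 — 3.
Remaining: (2 − 2) + (5 − 3) = 2.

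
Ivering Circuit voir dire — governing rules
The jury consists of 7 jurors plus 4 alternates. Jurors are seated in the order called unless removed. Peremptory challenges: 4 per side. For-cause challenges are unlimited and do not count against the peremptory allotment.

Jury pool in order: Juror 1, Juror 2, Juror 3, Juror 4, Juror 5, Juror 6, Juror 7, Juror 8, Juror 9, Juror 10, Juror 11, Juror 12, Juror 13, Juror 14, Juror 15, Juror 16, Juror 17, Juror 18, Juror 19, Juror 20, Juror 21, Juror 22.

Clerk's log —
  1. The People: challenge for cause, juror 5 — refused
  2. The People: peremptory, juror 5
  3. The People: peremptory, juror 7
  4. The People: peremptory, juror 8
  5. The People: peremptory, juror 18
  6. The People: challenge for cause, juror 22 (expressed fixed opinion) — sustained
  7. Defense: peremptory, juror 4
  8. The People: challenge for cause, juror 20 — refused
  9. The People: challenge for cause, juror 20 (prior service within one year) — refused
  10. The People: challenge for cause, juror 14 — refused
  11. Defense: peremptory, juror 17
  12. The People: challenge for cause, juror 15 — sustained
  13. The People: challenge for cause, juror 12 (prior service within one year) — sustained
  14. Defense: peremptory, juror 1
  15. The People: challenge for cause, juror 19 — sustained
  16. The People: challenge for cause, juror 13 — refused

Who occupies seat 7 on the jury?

13

Removed: #1, #4, #5, #7, #8, #12, #15, #17, #18, #19, #22. (#13, #14, #20 stay — for-cause denied.)
Seating in order: seats 1–7 → #2, #3, #6, #9, #10, #11, #13; alternates → #14, #16, #20, #21.
So seat 7 is #13.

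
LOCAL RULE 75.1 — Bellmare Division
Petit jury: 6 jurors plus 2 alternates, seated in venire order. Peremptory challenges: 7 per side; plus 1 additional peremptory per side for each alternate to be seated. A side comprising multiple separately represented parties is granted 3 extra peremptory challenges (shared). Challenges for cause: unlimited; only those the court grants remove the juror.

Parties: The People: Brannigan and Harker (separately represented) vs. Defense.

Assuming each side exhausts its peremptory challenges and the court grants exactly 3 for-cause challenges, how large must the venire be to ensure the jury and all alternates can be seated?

32

Seats to fill: 6 + 2 alternates = 8.
Peremptories — The People: 7 + 1×2 + 3 = 12; Defense: 7 + 1×2 = 9; total 21.
For-cause removals: 3.
Minimum venire: 8 + 21 + 3 = 32.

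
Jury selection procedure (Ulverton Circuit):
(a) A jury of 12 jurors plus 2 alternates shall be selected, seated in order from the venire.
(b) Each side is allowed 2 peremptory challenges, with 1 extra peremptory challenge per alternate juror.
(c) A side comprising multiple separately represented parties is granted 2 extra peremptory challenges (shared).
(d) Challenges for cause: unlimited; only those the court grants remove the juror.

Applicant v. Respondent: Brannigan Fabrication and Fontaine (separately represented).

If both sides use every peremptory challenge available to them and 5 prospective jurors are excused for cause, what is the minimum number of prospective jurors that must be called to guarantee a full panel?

Seats to fill: 12 + 2 alternates = 14.
Peremptories — Applicant: 2 + 1×2 = 4; Respondent: 2 + 1×2 + 2 = 6; total 10.
For-cause removals: 5.
Minimum venire: 14 + 10 + 5 = 29.

29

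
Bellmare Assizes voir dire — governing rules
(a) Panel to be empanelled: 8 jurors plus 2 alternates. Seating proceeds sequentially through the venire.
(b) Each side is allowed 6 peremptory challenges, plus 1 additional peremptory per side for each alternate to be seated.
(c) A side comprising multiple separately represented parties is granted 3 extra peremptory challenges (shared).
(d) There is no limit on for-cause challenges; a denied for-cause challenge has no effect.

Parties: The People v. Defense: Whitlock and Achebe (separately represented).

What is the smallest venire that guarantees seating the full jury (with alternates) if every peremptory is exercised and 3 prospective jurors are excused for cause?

Seats to fill: 8 + 2 alternates = 10.
Peremptories — The People: 6 + 1×2 = 8; Defense: 6 + 1×2 + 3 = 11; total 19.
For-cause removals: 3.
Minimum venire: 10 + 19 + 3 = 32.

32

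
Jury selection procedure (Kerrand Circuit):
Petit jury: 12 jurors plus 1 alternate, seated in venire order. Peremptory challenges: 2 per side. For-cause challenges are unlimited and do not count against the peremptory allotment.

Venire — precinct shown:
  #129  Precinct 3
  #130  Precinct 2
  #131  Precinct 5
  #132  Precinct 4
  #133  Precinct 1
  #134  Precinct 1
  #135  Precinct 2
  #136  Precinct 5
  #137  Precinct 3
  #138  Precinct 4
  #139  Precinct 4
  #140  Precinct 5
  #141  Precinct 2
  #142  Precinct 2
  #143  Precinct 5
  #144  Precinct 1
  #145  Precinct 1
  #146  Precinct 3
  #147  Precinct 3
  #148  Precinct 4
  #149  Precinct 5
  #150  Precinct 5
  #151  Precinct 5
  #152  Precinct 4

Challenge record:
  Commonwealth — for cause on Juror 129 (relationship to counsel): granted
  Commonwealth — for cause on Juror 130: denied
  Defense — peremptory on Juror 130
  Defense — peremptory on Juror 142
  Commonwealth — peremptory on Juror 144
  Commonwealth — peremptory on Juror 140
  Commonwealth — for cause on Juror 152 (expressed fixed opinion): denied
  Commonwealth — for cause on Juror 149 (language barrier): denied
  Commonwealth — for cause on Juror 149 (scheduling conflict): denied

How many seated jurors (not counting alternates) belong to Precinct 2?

2

Removed: #129, #130, #140, #142, #144.
Seated jurors 1–12: #131, #132, #133, #134, #135, #136, #137, #138, #139, #141, #143, #145 (alternates #146 not counted).
Of those, in Precinct 2: #135, #141 → 2.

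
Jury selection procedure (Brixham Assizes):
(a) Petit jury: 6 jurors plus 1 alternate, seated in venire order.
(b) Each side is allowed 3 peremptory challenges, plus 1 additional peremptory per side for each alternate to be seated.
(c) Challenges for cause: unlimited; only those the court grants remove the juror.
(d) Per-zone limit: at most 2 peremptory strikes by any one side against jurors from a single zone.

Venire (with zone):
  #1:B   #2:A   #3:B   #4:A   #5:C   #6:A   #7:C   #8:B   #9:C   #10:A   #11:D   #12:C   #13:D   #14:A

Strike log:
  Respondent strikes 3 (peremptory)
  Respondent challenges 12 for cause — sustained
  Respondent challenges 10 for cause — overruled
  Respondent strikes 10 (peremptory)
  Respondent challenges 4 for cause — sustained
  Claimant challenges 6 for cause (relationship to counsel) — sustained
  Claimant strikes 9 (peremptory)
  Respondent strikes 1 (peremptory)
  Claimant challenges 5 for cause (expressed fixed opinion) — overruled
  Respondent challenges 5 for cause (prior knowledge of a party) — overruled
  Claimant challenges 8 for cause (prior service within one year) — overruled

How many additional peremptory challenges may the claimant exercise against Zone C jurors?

1

Claimant peremptories so far: #9 — 1 of 4 used, 3 left overall.
Against Zone C: #9 — 1 used; per-zone cap 2 leaves 1.
Binding limit: min(3, 1) = 1.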